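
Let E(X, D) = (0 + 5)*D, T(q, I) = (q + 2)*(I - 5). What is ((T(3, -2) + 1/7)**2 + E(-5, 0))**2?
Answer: 3544535296/2401 ≈ 1.4763e+6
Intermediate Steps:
T(q, I) = (-5 + I)*(2 + q) (T(q, I) = (2 + q)*(-5 + I) = (-5 + I)*(2 + q))
E(X, D) = 5*D
((T(3, -2) + 1/7)**2 + E(-5, 0))**2 = (((-10 - 5*3 + 2*(-2) - 2*3) + 1/7)**2 + 5*0)**2 = (((-10 - 15 - 4 - 6) + 1/7)**2 + 0)**2 = ((-35 + 1/7)**2 + 0)**2 = ((-244/7)**2 + 0)**2 = (59536/49 + 0)**2 = (59536/49)**2 = 3544535296/2401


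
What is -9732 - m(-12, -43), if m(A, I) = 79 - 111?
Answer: -9700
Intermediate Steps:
m(A, I) = -32
-9732 - m(-12, -43) = -9732 - 1*(-32) = -9732 + 32 = -9700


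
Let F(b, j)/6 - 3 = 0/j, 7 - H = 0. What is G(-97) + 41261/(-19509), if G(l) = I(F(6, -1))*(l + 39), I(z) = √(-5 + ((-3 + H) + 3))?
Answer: -41261/19509 - 58*√2 ≈ -84.139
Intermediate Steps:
H = 7 (H = 7 - 1*0 = 7 + 0 = 7)
F(b, j) = 18 (F(b, j) = 18 + 6*(0/j) = 18 + 6*0 = 18 + 0 = 18)
I(z) = √2 (I(z) = √(-5 + ((-3 + 7) + 3)) = √(-5 + (4 + 3)) = √(-5 + 7) = √2)
G(l) = √2*(39 + l) (G(l) = √2*(l + 39) = √2*(39 + l))
G(-97) + 41261/(-19509) = √2*(39 - 97) + 41261/(-19509) = √2*(-58) + 41261*(-1/19509) = -58*√2 - 41261/19509 = -41261/19509 - 58*√2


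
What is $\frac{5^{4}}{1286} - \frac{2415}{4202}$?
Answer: $- \frac{119860}{1350943} \approx -0.088723$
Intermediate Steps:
$\frac{5^{4}}{1286} - \frac{2415}{4202} = 625 \cdot \frac{1}{1286} - \frac{2415}{4202} = \frac{625}{1286} - \frac{2415}{4202} = - \frac{119860}{1350943}$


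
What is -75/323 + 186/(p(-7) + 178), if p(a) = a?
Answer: 829/969 ≈ 0.85552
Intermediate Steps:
-75/323 + 186/(p(-7) + 178) = -75/323 + 186/(-7 + 178) = -75*1/323 + 186/171 = -75/323 + 186*(1/171) = -75/323 + 62/57 = 829/969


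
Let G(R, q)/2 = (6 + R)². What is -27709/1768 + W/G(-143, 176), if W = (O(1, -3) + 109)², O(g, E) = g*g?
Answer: -509373821/33183592 ≈ -15.350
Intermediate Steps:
O(g, E) = g²
G(R, q) = 2*(6 + R)²
W = 12100 (W = (1² + 109)² = (1 + 109)² = 110² = 12100)
-27709/1768 + W/G(-143, 176) = -27709/1768 + 12100/((2*(6 - 143)²)) = -27709*1/1768 + 12100/((2*(-137)²)) = -27709/1768 + 12100/((2*18769)) = -27709/1768 + 12100/37538 = -27709/1768 + 12100*(1/37538) = -27709/1768 + 6050/18769 = -509373821/33183592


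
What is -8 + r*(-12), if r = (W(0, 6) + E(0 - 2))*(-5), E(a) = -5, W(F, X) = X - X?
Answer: -308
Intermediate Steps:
W(F, X) = 0
r = 25 (r = (0 - 5)*(-5) = -5*(-5) = 25)
-8 + r*(-12) = -8 + 25*(-12) = -8 - 300 = -308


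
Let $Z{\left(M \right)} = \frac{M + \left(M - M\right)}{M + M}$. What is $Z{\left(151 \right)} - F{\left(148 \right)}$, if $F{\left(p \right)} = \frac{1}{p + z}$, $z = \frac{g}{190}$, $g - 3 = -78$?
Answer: $\frac{5533}{11218} \approx 0.49323$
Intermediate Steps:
$g = -75$ ($g = 3 - 78 = -75$)
$z = - \frac{15}{38}$ ($z = - \frac{75}{190} = \left(-75\right) \frac{1}{190} = - \frac{15}{38} \approx -0.39474$)
$Z{\left(M \right)} = \frac{1}{2}$ ($Z{\left(M \right)} = \frac{M + 0}{2 M} = M \frac{1}{2 M} = \frac{1}{2}$)
$F{\left(p \right)} = \frac{1}{- \frac{15}{38} + p}$ ($F{\left(p \right)} = \frac{1}{p - \frac{15}{38}} = \frac{1}{- \frac{15}{38} + p}$)
$Z{\left(151 \right)} - F{\left(148 \right)} = \frac{1}{2} - \frac{38}{-15 + 38 \cdot 148} = \frac{1}{2} - \frac{38}{-15 + 5624} = \frac{1}{2} - \frac{38}{5609} = \frac{5533}{11218}$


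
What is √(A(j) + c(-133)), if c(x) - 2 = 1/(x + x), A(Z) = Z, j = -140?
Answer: I*√9764594/266 ≈ 11.747*I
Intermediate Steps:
c(x) = 2 + 1/(2*x) (c(x) = 2 + 1/(x + x) = 2 + 1/(2*x))
√(A(j) + c(-133)) = √(-140 + (2 + (½)/(-133))) = √(-140 + (2 + (½)*(-1/133))) = √(-140 + (2 - 1/266)) = √(-140 + 531/266) = √(-36709/266) = I*√9764594/266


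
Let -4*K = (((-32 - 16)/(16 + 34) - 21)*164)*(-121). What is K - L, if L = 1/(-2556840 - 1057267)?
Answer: -9843342069998/90352675 ≈ -1.0894e+5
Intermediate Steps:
L = -1/3614107 (L = 1/(-3614107) = -1/3614107 ≈ -2.7669e-7)
K = -2723589/25 (K = -((-32 - 16)/(16 + 34) - 21)*164*(-121)/4 = -(-48/50 - 21)*164*(-121)/4 = -(-48*1/50 - 21)*164*(-121)/4 = -(-24/25 - 21)*164*(-121)/4 = -(-549/25*164)*(-121)/4 = -(-22509)*(-121)/25 = -¼*10894356/25 = -2723589/25 ≈ -1.0894e+5)
K - L = -2723589/25 - 1*(-1/3614107) = -2723589/25 + 1/3614107 = -9843342069998/90352675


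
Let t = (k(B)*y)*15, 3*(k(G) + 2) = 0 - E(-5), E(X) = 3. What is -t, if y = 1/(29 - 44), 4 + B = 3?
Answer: -3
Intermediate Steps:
B = -1 (B = -4 + 3 = -1)
k(G) = -3 (k(G) = -2 + (0 - 1*3)/3 = -2 + (0 - 3)/3 = -2 + (1/3)*(-3) = -2 - 1 = -3)
y = -1/15 (y = 1/(-15) = -1/15 ≈ -0.066667)
t = 3 (t = -3*(-1/15)*15 = (1/5)*15 = 3)
-t = -1*3 = -3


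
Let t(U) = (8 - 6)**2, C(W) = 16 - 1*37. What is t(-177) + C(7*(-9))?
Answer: -17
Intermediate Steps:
C(W) = -21 (C(W) = 16 - 37 = -21)
t(U) = 4 (t(U) = 2**2 = 4)
t(-177) + C(7*(-9)) = 4 - 21 = -17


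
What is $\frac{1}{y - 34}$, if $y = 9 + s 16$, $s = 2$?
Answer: $\frac{1}{7} \approx 0.14286$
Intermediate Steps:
$y = 41$ ($y = 9 + 2 \cdot 16 = 9 + 32 = 41$)
$\frac{1}{y - 34} = \frac{1}{41 - 34} = \frac{1}{7}$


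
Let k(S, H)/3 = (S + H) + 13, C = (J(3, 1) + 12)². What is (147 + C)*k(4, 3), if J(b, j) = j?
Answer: 18960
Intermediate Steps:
C = 169 (C = (1 + 12)² = 13² = 169)
k(S, H) = 39 + 3*H + 3*S (k(S, H) = 3*((S + H) + 13) = 3*((H + S) + 13) = 3*(13 + H + S) = 39 + 3*H + 3*S)
(147 + C)*k(4, 3) = (147 + 169)*(39 + 3*3 + 3*4) = 316*(39 + 9 + 12) = 316*60 = 18960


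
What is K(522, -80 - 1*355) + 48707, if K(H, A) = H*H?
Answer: 321191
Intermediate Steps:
K(H, A) = H**2
K(522, -80 - 1*355) + 48707 = 522**2 + 48707 = 272484 + 48707 = 321191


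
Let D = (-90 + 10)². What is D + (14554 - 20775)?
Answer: 179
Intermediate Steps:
D = 6400 (D = (-80)² = 6400)
D + (14554 - 20775) = 6400 + (14554 - 20775) = 6400 - 6221 = 179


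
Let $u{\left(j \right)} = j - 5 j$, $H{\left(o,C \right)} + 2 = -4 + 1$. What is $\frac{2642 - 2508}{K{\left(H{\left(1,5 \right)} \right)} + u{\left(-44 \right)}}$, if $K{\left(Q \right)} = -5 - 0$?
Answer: $\frac{134}{171} \approx 0.78363$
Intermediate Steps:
$H{\left(o,C \right)} = -5$ ($H{\left(o,C \right)} = -2 + \left(-4 + 1\right) = -2 - 3 = -5$)
$u{\left(j \right)} = - 4 j$
$K{\left(Q \right)} = -5$ ($K{\left(Q \right)} = -5 + 0 = -5$)
$\frac{2642 - 2508}{K{\left(H{\left(1,5 \right)} \right)} + u{\left(-44 \right)}} = \frac{2642 - 2508}{-5 - -176} = \frac{134}{-5 + 176} = \frac{134}{171}$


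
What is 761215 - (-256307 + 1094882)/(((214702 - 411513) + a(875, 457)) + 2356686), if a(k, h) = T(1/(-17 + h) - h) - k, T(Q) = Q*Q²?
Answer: 672090902284479325265/882918616090671 ≈ 7.6122e+5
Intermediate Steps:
T(Q) = Q³
a(k, h) = (1/(-17 + h) - h)³ - k
761215 - (-256307 + 1094882)/(((214702 - 411513) + a(875, 457)) + 2356686) = 761215 - (-256307 + 1094882)/(((214702 - 411513) + (-1*875 + (1 - 1*457² + 17*457)³/(-17 + 457)³)) + 2356686) = 761215 - 838575/((-196811 + (-875 + (1 - 1*208849 + 7769)³/440³)) + 2356686) = 761215 - 838575/((-196811 + (-875 + (1 - 208849 + 7769)³/85184000)) + 2356686) = 761215 - 838575/((-196811 + (-875 + (1/85184000)*(-201079)³)) + 2356686) = 761215 - 838575/((-196811 + (-875 + (1/85184000)*(-8130179800816039))) + 2356686) = 761215 - 838575/((-196811 + (-875 - 8130179800816039/85184000)) + 2356686) = 761215 - 838575/((-196811 - 8130254336816039/85184000) + 2356686) = 761215 - 838575/(-8147019485040039/85184000 + 2356686) = 761215 - 838575/(-7946267544816039/85184000) = 761215 - 838575*(-85184000)/7946267544816039 = 761215 - 1*(-7937019200000/882918616090671) = 761215 + 7937019200000/882918616090671 = 672090902284479325265/882918616090671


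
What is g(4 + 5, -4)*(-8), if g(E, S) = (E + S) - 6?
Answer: 8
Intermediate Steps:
g(E, S) = -6 + E + S
g(4 + 5, -4)*(-8) = (-6 + (4 + 5) - 4)*(-8) = (-6 + 9 - 4)*(-8) = -1*(-8) = 8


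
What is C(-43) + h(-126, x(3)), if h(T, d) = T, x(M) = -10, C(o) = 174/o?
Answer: -5592/43 ≈ -130.05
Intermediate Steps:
C(-43) + h(-126, x(3)) = 174/(-43) - 126 = 174*(-1/43) - 126 = -174/43 - 126 = -5592/43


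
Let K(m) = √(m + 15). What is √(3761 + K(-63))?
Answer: √(3761 + 4*I*√3) ≈ 61.327 + 0.0565*I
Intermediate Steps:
K(m) = √(15 + m)
√(3761 + K(-63)) = √(3761 + √(15 - 63)) = √(3761 + √(-48)) = √(3761 + 4*I*√3)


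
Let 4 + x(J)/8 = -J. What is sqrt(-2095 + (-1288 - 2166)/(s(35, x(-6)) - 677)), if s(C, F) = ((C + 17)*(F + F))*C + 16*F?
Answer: I*sqrt(7003861721121)/57819 ≈ 45.772*I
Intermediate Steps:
x(J) = -32 - 8*J (x(J) = -32 + 8*(-J) = -32 - 8*J)
s(C, F) = 16*F + 2*C*F*(17 + C) (s(C, F) = ((17 + C)*(2*F))*C + 16*F = (2*F*(17 + C))*C + 16*F = 2*C*F*(17 + C) + 16*F = 16*F + 2*C*F*(17 + C))
sqrt(-2095 + (-1288 - 2166)/(s(35, x(-6)) - 677)) = sqrt(-2095 + (-1288 - 2166)/(2*(-32 - 8*(-6))*(8 + 35**2 + 17*35) - 677)) = sqrt(-2095 - 3454/(2*(-32 + 48)*(8 + 1225 + 595) - 677)) = sqrt(-2095 - 3454/(2*16*1828 - 677)) = sqrt(-2095 - 3454/(58496 - 677)) = sqrt(-2095 - 3454/57819) = sqrt(-121134259/57819) = I*sqrt(7003861721121)/57819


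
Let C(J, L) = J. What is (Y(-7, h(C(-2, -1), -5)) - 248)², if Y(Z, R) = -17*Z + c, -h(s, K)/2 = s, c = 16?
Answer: 12769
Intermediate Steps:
h(s, K) = -2*s
Y(Z, R) = 16 - 17*Z (Y(Z, R) = -17*Z + 16 = 16 - 17*Z)
(Y(-7, h(C(-2, -1), -5)) - 248)² = ((16 - 17*(-7)) - 248)² = ((16 + 119) - 248)² = (135 - 248)² = (-113)² = 12769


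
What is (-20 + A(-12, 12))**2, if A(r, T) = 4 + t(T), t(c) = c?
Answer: 16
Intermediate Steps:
A(r, T) = 4 + T
(-20 + A(-12, 12))**2 = (-20 + (4 + 12))**2 = (-20 + 16)**2 = (-4)**2 = 16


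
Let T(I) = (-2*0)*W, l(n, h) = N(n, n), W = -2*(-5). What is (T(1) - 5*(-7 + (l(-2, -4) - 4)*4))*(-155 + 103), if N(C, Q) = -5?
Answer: -11180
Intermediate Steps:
W = 10
l(n, h) = -5
T(I) = 0 (T(I) = -2*0*10 = 0*10 = 0)
(T(1) - 5*(-7 + (l(-2, -4) - 4)*4))*(-155 + 103) = (0 - 5*(-7 + (-5 - 4)*4))*(-155 + 103) = (0 - 5*(-7 - 9*4))*(-52) = (0 - 5*(-7 - 36))*(-52) = (0 - 5*(-43))*(-52) = (0 + 215)*(-52) = 215*(-52) = -11180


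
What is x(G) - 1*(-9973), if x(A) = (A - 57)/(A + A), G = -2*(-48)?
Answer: 638285/64 ≈ 9973.2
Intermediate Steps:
G = 96
x(A) = (-57 + A)/(2*A) (x(A) = (-57 + A)/((2*A)) = (-57 + A)*(1/(2*A)) = (-57 + A)/(2*A))
x(G) - 1*(-9973) = (½)*(-57 + 96)/96 - 1*(-9973) = (½)*(1/96)*39 + 9973 = 13/64 + 9973 = 638285/64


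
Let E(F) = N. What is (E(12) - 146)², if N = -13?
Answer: 25281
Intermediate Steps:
E(F) = -13
(E(12) - 146)² = (-13 - 146)² = (-159)² = 25281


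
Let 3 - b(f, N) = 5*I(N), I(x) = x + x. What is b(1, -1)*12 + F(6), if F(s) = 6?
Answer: 162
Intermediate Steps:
I(x) = 2*x
b(f, N) = 3 - 10*N (b(f, N) = 3 - 5*2*N = 3 - 10*N)
b(1, -1)*12 + F(6) = (3 - 10*(-1))*12 + 6 = (3 + 10)*12 + 6 = 13*12 + 6 = 156 + 6 = 162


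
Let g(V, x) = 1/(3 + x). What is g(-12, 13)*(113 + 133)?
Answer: 123/8 ≈ 15.375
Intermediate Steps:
g(-12, 13)*(113 + 133) = (113 + 133)/(3 + 13) = 246/16 = (1/16)*246 = 123/8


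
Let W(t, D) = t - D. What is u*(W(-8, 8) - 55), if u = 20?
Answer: -1420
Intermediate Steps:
u*(W(-8, 8) - 55) = 20*((-8 - 1*8) - 55) = 20*((-8 - 8) - 55) = 20*(-16 - 55) = 20*(-71) = -1420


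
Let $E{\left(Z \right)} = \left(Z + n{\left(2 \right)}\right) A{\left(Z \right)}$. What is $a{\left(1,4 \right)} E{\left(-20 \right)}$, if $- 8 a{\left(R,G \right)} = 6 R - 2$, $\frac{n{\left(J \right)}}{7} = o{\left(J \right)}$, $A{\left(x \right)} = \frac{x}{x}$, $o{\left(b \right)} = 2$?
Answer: $3$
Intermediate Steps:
$A{\left(x \right)} = 1$
$n{\left(J \right)} = 14$ ($n{\left(J \right)} = 7 \cdot 2 = 14$)
$E{\left(Z \right)} = 14 + Z$ ($E{\left(Z \right)} = \left(Z + 14\right) 1 = \left(14 + Z\right) 1 = 14 + Z$)
$a{\left(R,G \right)} = \frac{1}{4} - \frac{3 R}{4}$ ($a{\left(R,G \right)} = - \frac{6 R - 2}{8} = - \frac{-2 + 6 R}{8} = \frac{1}{4} - \frac{3 R}{4}$)
$a{\left(1,4 \right)} E{\left(-20 \right)} = \left(\frac{1}{4} - \frac{3}{4}\right) \left(14 - 20\right) = \left(\frac{1}{4} - \frac{3}{4}\right) \left(-6\right) = \left(- \frac{1}{2}\right) \left(-6\right) = 3$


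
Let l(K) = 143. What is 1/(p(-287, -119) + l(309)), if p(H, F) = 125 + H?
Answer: -1/19 ≈ -0.052632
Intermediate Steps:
1/(p(-287, -119) + l(309)) = 1/((125 - 287) + 143) = 1/(-162 + 143) = 1/(-19) = -1/19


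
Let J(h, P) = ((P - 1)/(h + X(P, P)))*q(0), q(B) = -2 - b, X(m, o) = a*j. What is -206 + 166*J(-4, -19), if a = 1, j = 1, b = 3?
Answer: -17218/3 ≈ -5739.3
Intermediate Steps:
X(m, o) = 1 (X(m, o) = 1*1 = 1)
q(B) = -5 (q(B) = -2 - 1*3 = -2 - 3 = -5)
J(h, P) = -5*(-1 + P)/(1 + h) (J(h, P) = ((P - 1)/(h + 1))*(-5) = ((-1 + P)/(1 + h))*(-5) = -5*(-1 + P)/(1 + h))
-206 + 166*J(-4, -19) = -206 + 166*(5*(1 - 1*(-19))/(1 - 4)) = -206 + 166*(5*(1 + 19)/(-3)) = -206 + 166*(5*(-⅓)*20) = -206 + 166*(-100/3) = -206 - 16600/3 = -17218/3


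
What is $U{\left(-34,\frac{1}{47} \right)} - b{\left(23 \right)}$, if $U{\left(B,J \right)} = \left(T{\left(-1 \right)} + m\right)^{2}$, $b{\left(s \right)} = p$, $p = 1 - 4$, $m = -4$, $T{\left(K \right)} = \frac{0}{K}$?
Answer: $19$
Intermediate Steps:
$T{\left(K \right)} = 0$
$p = -3$ ($p = 1 - 4 = -3$)
$b{\left(s \right)} = -3$
$U{\left(B,J \right)} = 16$ ($U{\left(B,J \right)} = \left(0 - 4\right)^{2} = \left(-4\right)^{2} = 16$)
$U{\left(-34,\frac{1}{47} \right)} - b{\left(23 \right)} = 16 - -3 = 16 + 3 = 19$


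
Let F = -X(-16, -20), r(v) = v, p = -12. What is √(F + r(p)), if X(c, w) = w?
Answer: 2*√2 ≈ 2.8284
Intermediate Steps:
F = 20 (F = -1*(-20) = 20)
√(F + r(p)) = √(20 - 12) = √8 = 2*√2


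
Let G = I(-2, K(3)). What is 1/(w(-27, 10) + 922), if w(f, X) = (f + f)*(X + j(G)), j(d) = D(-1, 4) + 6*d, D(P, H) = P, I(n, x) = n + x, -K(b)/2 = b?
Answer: 1/3028 ≈ 0.00033025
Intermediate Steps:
K(b) = -2*b
G = -8 (G = -2 - 2*3 = -2 - 6 = -8)
j(d) = -1 + 6*d
w(f, X) = 2*f*(-49 + X) (w(f, X) = (f + f)*(X + (-1 + 6*(-8))) = (2*f)*(X + (-1 - 48)) = (2*f)*(X - 49) = (2*f)*(-49 + X) = 2*f*(-49 + X))
1/(w(-27, 10) + 922) = 1/(2*(-27)*(-49 + 10) + 922) = 1/(2*(-27)*(-39) + 922) = 1/(2106 + 922) = 1/3028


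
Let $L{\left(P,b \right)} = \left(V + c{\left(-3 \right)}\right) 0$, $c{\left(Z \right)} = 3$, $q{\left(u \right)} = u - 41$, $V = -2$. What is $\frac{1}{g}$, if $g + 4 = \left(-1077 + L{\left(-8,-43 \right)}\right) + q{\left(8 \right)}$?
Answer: $- \frac{1}{1114} \approx -0.00089767$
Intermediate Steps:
$q{\left(u \right)} = -41 + u$
$L{\left(P,b \right)} = 0$ ($L{\left(P,b \right)} = \left(-2 + 3\right) 0 = 1 \cdot 0 = 0$)
$g = -1114$ ($g = -4 + \left(\left(-1077 + 0\right) + \left(-41 + 8\right)\right) = -4 - 1110 = -1114$)
$\frac{1}{g} = \frac{1}{-1114} = - \frac{1}{1114}$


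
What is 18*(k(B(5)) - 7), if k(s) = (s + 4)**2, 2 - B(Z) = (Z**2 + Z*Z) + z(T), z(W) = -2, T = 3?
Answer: 31626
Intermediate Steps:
B(Z) = 4 - 2*Z**2 (B(Z) = 2 - ((Z**2 + Z*Z) - 2) = 2 - ((Z**2 + Z**2) - 2) = 2 - (2*Z**2 - 2) = 2 - (-2 + 2*Z**2) = 2 + (2 - 2*Z**2) = 4 - 2*Z**2)
k(s) = (4 + s)**2
18*(k(B(5)) - 7) = 18*((4 + (4 - 2*5**2))**2 - 7) = 18*((4 + (4 - 2*25))**2 - 7) = 18*((4 + (4 - 50))**2 - 7) = 18*((4 - 46)**2 - 7) = 18*((-42)**2 - 7) = 18*(1764 - 7) = 18*1757 = 31626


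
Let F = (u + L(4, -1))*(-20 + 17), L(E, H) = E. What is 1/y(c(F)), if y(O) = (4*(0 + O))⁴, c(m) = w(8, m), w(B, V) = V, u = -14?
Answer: 1/207360000 ≈ 4.8225e-9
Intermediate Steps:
F = 30 (F = (-14 + 4)*(-20 + 17) = -10*(-3) = 30)
c(m) = m
y(O) = 256*O⁴ (y(O) = (4*O)⁴ = 256*O⁴)
1/y(c(F)) = 1/(256*30⁴) = 1/(256*810000) = 1/207360000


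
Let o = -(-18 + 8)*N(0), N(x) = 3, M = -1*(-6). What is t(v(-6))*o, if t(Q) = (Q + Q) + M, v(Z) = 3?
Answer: 360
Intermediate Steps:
M = 6
t(Q) = 6 + 2*Q (t(Q) = (Q + Q) + 6 = 2*Q + 6 = 6 + 2*Q)
o = 30 (o = -(-18 + 8)*3 = -(-10)*3 = -1*(-30) = 30)
t(v(-6))*o = (6 + 2*3)*30 = (6 + 6)*30 = 12*30 = 360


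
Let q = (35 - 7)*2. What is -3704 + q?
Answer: -3648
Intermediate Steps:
q = 56 (q = 28*2 = 56)
-3704 + q = -3704 + 56 = -3648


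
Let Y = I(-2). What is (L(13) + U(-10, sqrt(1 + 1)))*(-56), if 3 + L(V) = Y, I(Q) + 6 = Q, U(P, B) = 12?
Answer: -56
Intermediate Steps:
I(Q) = -6 + Q
Y = -8 (Y = -6 - 2 = -8)
L(V) = -11 (L(V) = -3 - 8 = -11)
(L(13) + U(-10, sqrt(1 + 1)))*(-56) = (-11 + 12)*(-56) = 1*(-56) = -56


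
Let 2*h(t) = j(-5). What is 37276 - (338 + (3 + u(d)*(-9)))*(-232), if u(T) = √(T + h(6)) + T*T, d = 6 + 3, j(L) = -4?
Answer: -52740 - 2088*√7 ≈ -58264.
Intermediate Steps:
h(t) = -2 (h(t) = (½)*(-4) = -2)
d = 9
u(T) = T² + √(-2 + T) (u(T) = √(T - 2) + T*T = √(-2 + T) + T² = T² + √(-2 + T))
37276 - (338 + (3 + u(d)*(-9)))*(-232) = 37276 - (338 + (3 + (9² + √(-2 + 9))*(-9)))*(-232) = 37276 - (338 + (3 + (81 + √7)*(-9)))*(-232) = 37276 - (338 + (3 + (-729 - 9*√7)))*(-232) = 37276 - (338 + (-726 - 9*√7))*(-232) = 37276 - (-388 - 9*√7)*(-232) = 37276 - (90016 + 2088*√7) = 37276 + (-90016 - 2088*√7) = -52740 - 2088*√7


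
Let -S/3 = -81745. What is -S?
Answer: -245235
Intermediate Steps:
S = 245235 (S = -3*(-81745) = 245235)
-S = -1*245235 = -245235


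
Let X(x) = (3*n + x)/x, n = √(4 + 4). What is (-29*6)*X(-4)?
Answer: -174 + 261*√2 ≈ 195.11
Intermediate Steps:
n = 2*√2 (n = √8 = 2*√2 ≈ 2.8284)
X(x) = (x + 6*√2)/x (X(x) = (3*(2*√2) + x)/x = (6*√2 + x)/x = (x + 6*√2)/x)
(-29*6)*X(-4) = (-29*6)*((-4 + 6*√2)/(-4)) = -(-87)*(-4 + 6*√2)/2 = -174*(1 - 3*√2/2) = -174 + 261*√2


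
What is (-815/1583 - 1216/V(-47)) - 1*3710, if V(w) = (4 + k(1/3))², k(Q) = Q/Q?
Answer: -148768553/39575 ≈ -3759.2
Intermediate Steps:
k(Q) = 1
V(w) = 25 (V(w) = (4 + 1)² = 5² = 25)
(-815/1583 - 1216/V(-47)) - 1*3710 = (-815/1583 - 1216/25) - 1*3710 = (-815*1/1583 - 1216*1/25) - 3710 = (-815/1583 - 1216/25) - 3710 = -1945303/39575 - 3710 = -148768553/39575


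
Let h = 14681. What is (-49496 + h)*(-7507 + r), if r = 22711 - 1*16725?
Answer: 52953615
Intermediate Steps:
r = 5986 (r = 22711 - 16725 = 5986)
(-49496 + h)*(-7507 + r) = (-49496 + 14681)*(-7507 + 5986) = -34815*(-1521) = 52953615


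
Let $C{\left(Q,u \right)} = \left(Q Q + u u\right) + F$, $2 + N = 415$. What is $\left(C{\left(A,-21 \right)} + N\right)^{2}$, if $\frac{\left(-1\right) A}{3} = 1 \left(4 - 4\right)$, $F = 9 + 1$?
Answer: $746496$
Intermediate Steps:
$F = 10$
$A = 0$ ($A = - 3 \cdot 1 \left(4 - 4\right) = - 3 \cdot 1 \cdot 0 = \left(-3\right) 0 = 0$)
$N = 413$ ($N = -2 + 415 = 413$)
$C{\left(Q,u \right)} = 10 + Q^{2} + u^{2}$ ($C{\left(Q,u \right)} = \left(Q Q + u u\right) + 10 = \left(Q^{2} + u^{2}\right) + 10 = 10 + Q^{2} + u^{2}$)
$\left(C{\left(A,-21 \right)} + N\right)^{2} = \left(\left(10 + 0^{2} + \left(-21\right)^{2}\right) + 413\right)^{2} = \left(\left(10 + 0 + 441\right) + 413\right)^{2} = \left(451 + 413\right)^{2} = 864^{2} = 746496$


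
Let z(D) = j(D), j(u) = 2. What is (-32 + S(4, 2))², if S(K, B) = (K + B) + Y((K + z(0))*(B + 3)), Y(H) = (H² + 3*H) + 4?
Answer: 937024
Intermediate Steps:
z(D) = 2
Y(H) = 4 + H² + 3*H
S(K, B) = 4 + B + K + (2 + K)²*(3 + B)² + 3*(2 + K)*(3 + B) (S(K, B) = (K + B) + (4 + ((K + 2)*(B + 3))² + 3*((K + 2)*(B + 3))) = (B + K) + (4 + ((2 + K)*(3 + B))² + 3*((2 + K)*(3 + B))) = (B + K) + (4 + (2 + K)²*(3 + B)² + 3*(2 + K)*(3 + B)) = 4 + B + K + (2 + K)²*(3 + B)² + 3*(2 + K)*(3 + B))
(-32 + S(4, 2))² = (-32 + (22 + (6 + 2*2 + 3*4 + 2*4)² + 7*2 + 10*4 + 3*2*4))² = (-32 + (22 + (6 + 4 + 12 + 8)² + 14 + 40 + 24))² = (-32 + (22 + 30² + 14 + 40 + 24))² = (-32 + (22 + 900 + 14 + 40 + 24))² = (-32 + 1000)² = 968² = 937024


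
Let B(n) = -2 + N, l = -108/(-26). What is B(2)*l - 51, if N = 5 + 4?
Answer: -285/13 ≈ -21.923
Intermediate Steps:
N = 9
l = 54/13 (l = -108*(-1/26) = 54/13 ≈ 4.1538)
B(n) = 7 (B(n) = -2 + 9 = 7)
B(2)*l - 51 = 7*(54/13) - 51 = 378/13 - 51 = -285/13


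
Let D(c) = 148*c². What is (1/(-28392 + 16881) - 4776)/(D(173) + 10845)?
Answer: -4997867/4646610837 ≈ -0.0010756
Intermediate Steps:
(1/(-28392 + 16881) - 4776)/(D(173) + 10845) = (1/(-28392 + 16881) - 4776)/(148*173² + 10845) = (1/(-11511) - 4776)/(148*29929 + 10845) = (-1/11511 - 4776)/(4429492 + 10845) = -54976537/11511/4440337 = -54976537/11511*1/4440337 = -4997867/4646610837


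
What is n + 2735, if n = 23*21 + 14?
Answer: 3232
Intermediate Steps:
n = 497 (n = 483 + 14 = 497)
n + 2735 = 497 + 2735 = 3232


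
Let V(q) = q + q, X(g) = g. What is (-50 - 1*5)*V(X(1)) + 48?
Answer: -62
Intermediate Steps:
V(q) = 2*q
(-50 - 1*5)*V(X(1)) + 48 = (-50 - 1*5)*(2*1) + 48 = (-50 - 5)*2 + 48 = -55*2 + 48 = -110 + 48 = -62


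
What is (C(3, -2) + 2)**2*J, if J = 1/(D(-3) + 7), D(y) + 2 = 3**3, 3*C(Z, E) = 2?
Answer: 2/9 ≈ 0.22222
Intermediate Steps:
C(Z, E) = 2/3 (C(Z, E) = (1/3)*2 = 2/3)
D(y) = 25 (D(y) = -2 + 3**3 = -2 + 27 = 25)
J = 1/32 (J = 1/(25 + 7) = 1/32 ≈ 0.031250)
(C(3, -2) + 2)**2*J = (2/3 + 2)**2*(1/32) = (8/3)**2*(1/32) = (64/9)*(1/32) = 2/9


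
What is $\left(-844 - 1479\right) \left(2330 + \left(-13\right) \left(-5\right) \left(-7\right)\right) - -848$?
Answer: $-4354777$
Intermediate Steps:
$\left(-844 - 1479\right) \left(2330 + \left(-13\right) \left(-5\right) \left(-7\right)\right) - -848 = - 2323 \left(2330 + 65 \left(-7\right)\right) + 848 = - 2323 \left(2330 - 455\right) + 848 = \left(-2323\right) 1875 + 848 = -4355625 + 848 = -4354777$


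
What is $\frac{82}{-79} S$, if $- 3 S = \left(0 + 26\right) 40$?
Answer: $\frac{85280}{237} \approx 359.83$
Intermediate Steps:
$S = - \frac{1040}{3}$ ($S = - \frac{\left(0 + 26\right) 40}{3} = - \frac{26 \cdot 40}{3} = \left(- \frac{1}{3}\right) 1040 = - \frac{1040}{3} \approx -346.67$)
$\frac{82}{-79} S = \frac{82}{-79} \left(- \frac{1040}{3}\right) = 82 \left(- \frac{1}{79}\right) \left(- \frac{1040}{3}\right) = \left(- \frac{82}{79}\right) \left(- \frac{1040}{3}\right) = \frac{85280}{237}$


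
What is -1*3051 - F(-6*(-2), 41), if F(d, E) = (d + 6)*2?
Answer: -3087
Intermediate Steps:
F(d, E) = 12 + 2*d (F(d, E) = (6 + d)*2 = 12 + 2*d)
-1*3051 - F(-6*(-2), 41) = -1*3051 - (12 + 2*(-6*(-2))) = -3051 - (12 + 2*12) = -3051 - (12 + 24) = -3051 - 1*36 = -3051 - 36 = -3087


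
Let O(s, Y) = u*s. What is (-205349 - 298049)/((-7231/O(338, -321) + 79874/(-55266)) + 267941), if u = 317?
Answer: -1490443389890364/793305967960313 ≈ -1.8788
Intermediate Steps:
O(s, Y) = 317*s
(-205349 - 298049)/((-7231/O(338, -321) + 79874/(-55266)) + 267941) = (-205349 - 298049)/((-7231/(317*338) + 79874/(-55266)) + 267941) = -503398/((-7231/107146 + 79874*(-1/55266)) + 267941) = -503398/((-7231*1/107146 - 39937/27633) + 267941) = -503398/((-7231/107146 - 39937/27633) + 267941) = -503398/(-4478904025/2960765418 + 267941) = -503398/793305967960313/2960765418 = -503398*2960765418/793305967960313 = -1490443389890364/793305967960313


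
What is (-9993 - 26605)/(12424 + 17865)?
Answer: -36598/30289 ≈ -1.2083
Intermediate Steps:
(-9993 - 26605)/(12424 + 17865) = -36598/30289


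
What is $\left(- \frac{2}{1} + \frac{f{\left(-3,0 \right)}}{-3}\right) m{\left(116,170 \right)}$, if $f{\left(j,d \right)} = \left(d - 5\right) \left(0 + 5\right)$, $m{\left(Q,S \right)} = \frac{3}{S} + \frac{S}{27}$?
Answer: $\frac{550639}{13770} \approx 39.988$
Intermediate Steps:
$m{\left(Q,S \right)} = \frac{3}{S} + \frac{S}{27}$ ($m{\left(Q,S \right)} = \frac{3}{S} + S \frac{1}{27} = \frac{3}{S} + \frac{S}{27}$)
$f{\left(j,d \right)} = -25 + 5 d$ ($f{\left(j,d \right)} = \left(-5 + d\right) 5 = -25 + 5 d$)
$\left(- \frac{2}{1} + \frac{f{\left(-3,0 \right)}}{-3}\right) m{\left(116,170 \right)} = \left(- \frac{2}{1} + \frac{-25 + 5 \cdot 0}{-3}\right) \left(\frac{3}{170} + \frac{1}{27} \cdot 170\right) = \left(\left(-2\right) 1 + \left(-25 + 0\right) \left(- \frac{1}{3}\right)\right) \left(3 \cdot \frac{1}{170} + \frac{170}{27}\right) = \left(-2 - - \frac{25}{3}\right) \left(\frac{3}{170} + \frac{170}{27}\right) = \left(-2 + \frac{25}{3}\right) \frac{28981}{4590} = \frac{19}{3} \cdot \frac{28981}{4590} = \frac{550639}{13770}$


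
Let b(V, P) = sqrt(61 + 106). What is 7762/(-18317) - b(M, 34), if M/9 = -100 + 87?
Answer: -7762/18317 - sqrt(167) ≈ -13.347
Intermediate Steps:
M = -117 (M = 9*(-100 + 87) = 9*(-13) = -117)
b(V, P) = sqrt(167)
7762/(-18317) - b(M, 34) = 7762/(-18317) - sqrt(167) = 7762*(-1/18317) - sqrt(167) = -7762/18317 - sqrt(167)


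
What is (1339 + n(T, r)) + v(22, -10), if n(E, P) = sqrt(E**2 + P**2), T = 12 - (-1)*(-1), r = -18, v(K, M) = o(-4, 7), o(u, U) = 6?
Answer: 1345 + sqrt(445) ≈ 1366.1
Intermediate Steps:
v(K, M) = 6
T = 11 (T = 12 - 1*1 = 12 - 1 = 11)
(1339 + n(T, r)) + v(22, -10) = (1339 + sqrt(11**2 + (-18)**2)) + 6 = (1339 + sqrt(121 + 324)) + 6 = (1339 + sqrt(445)) + 6 = 1345 + sqrt(445)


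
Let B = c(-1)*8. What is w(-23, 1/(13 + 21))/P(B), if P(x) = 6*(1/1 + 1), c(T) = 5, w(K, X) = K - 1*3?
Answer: -13/6 ≈ -2.1667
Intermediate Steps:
w(K, X) = -3 + K (w(K, X) = K - 3 = -3 + K)
B = 40 (B = 5*8 = 40)
P(x) = 12 (P(x) = 6*(1 + 1) = 6*2 = 12)
w(-23, 1/(13 + 21))/P(B) = (-3 - 23)/12 = -26*1/12 = -13/6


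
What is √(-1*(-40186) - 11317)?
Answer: √28869 ≈ 169.91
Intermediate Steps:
√(-1*(-40186) - 11317) = √(40186 - 11317) = √28869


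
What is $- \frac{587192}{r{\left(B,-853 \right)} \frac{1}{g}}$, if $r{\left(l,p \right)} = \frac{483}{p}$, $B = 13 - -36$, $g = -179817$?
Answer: $- \frac{30021933198664}{161} \approx -1.8647 \cdot 10^{11}$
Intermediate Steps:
$B = 49$ ($B = 13 + 36 = 49$)
$- \frac{587192}{r{\left(B,-853 \right)} \frac{1}{g}} = - \frac{587192}{\frac{483}{-853} \frac{1}{-179817}} = - \frac{587192}{483 \left(- \frac{1}{853}\right) \left(- \frac{1}{179817}\right)} = - \frac{587192}{\left(- \frac{483}{853}\right) \left(- \frac{1}{179817}\right)} = - \frac{587192}{\frac{161}{51127967}} = \left(-587192\right) \frac{51127967}{161} = - \frac{30021933198664}{161}$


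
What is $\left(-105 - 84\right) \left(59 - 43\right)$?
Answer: $-3024$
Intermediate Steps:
$\left(-105 - 84\right) \left(59 - 43\right) = - 189 \left(59 - 43\right) = \left(-189\right) 16 = -3024$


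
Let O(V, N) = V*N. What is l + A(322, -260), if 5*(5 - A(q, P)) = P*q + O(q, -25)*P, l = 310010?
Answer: -91841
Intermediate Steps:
O(V, N) = N*V
A(q, P) = 5 + 24*P*q/5 (A(q, P) = 5 - (P*q + (-25*q)*P)/5 = 5 - (P*q - 25*P*q)/5 = 5 - (-24)*P*q/5 = 5 + 24*P*q/5)
l + A(322, -260) = 310010 + (5 + (24/5)*(-260)*322) = 310010 + (5 - 401856) = 310010 - 401851 = -91841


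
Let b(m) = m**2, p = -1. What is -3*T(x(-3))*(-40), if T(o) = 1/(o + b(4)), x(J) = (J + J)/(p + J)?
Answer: 48/7 ≈ 6.8571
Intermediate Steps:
x(J) = 2*J/(-1 + J) (x(J) = (J + J)/(-1 + J) = (2*J)/(-1 + J) = 2*J/(-1 + J))
T(o) = 1/(16 + o) (T(o) = 1/(o + 4**2) = 1/(o + 16) = 1/(16 + o))
-3*T(x(-3))*(-40) = -3/(16 + 2*(-3)/(-1 - 3))*(-40) = -3/(16 + 2*(-3)/(-4))*(-40) = -3/(16 + 2*(-3)*(-1/4))*(-40) = -3/(16 + 3/2)*(-40) = -3/35/2*(-40) = -3*2/35*(-40) = -6/35*(-40) = 48/7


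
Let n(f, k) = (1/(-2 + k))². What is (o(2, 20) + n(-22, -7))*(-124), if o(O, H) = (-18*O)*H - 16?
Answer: 7392260/81 ≈ 91263.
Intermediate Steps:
o(O, H) = -16 - 18*H*O (o(O, H) = -18*H*O - 16 = -16 - 18*H*O)
n(f, k) = (-2 + k)⁻²
(o(2, 20) + n(-22, -7))*(-124) = ((-16 - 18*20*2) + (-2 - 7)⁻²)*(-124) = ((-16 - 720) + (-9)⁻²)*(-124) = (-736 + 1/81)*(-124) = -59615/81*(-124) = 7392260/81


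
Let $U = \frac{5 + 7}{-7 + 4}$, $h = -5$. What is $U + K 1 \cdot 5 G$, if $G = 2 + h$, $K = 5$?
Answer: $-79$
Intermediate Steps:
$G = -3$ ($G = 2 - 5 = -3$)
$U = -4$ ($U = \frac{12}{-3} = 12 \left(- \frac{1}{3}\right) = -4$)
$U + K 1 \cdot 5 G = -4 + 5 \cdot 1 \cdot 5 \left(-3\right) = -4 + 5 \cdot 5 \left(-3\right) = -4 + 25 \left(-3\right) = -4 - 75 = -79$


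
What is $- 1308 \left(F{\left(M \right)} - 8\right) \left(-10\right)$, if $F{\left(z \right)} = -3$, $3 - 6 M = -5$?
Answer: $-143880$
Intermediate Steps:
$M = \frac{4}{3}$ ($M = \frac{1}{2} - - \frac{5}{6} = \frac{1}{2} + \frac{5}{6} = \frac{4}{3} \approx 1.3333$)
$- 1308 \left(F{\left(M \right)} - 8\right) \left(-10\right) = - 1308 \left(-3 - 8\right) \left(-10\right) = - 1308 \left(\left(-11\right) \left(-10\right)\right) = \left(-1308\right) 110 = -143880$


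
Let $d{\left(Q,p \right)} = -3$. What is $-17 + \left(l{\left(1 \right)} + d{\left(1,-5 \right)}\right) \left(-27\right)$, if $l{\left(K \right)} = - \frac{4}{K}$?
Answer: $172$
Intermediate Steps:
$-17 + \left(l{\left(1 \right)} + d{\left(1,-5 \right)}\right) \left(-27\right) = -17 + \left(- \frac{4}{1} - 3\right) \left(-27\right) = -17 + \left(\left(-4\right) 1 - 3\right) \left(-27\right) = -17 + \left(-4 - 3\right) \left(-27\right) = -17 - -189 = -17 + 189 = 172$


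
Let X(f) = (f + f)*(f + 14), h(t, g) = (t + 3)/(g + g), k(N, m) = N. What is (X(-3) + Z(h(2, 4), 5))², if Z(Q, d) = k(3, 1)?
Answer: 3969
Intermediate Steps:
h(t, g) = (3 + t)/(2*g) (h(t, g) = (3 + t)/((2*g)) = (3 + t)*(1/(2*g)) = (3 + t)/(2*g))
Z(Q, d) = 3
X(f) = 2*f*(14 + f) (X(f) = (2*f)*(14 + f) = 2*f*(14 + f))
(X(-3) + Z(h(2, 4), 5))² = (2*(-3)*(14 - 3) + 3)² = (2*(-3)*11 + 3)² = (-66 + 3)² = (-63)² = 3969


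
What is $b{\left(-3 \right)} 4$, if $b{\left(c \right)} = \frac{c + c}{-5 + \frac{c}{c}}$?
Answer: $6$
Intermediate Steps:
$b{\left(c \right)} = - \frac{c}{2}$ ($b{\left(c \right)} = \frac{2 c}{-5 + 1} = \frac{2 c}{-4} = 2 c \left(- \frac{1}{4}\right) = - \frac{c}{2}$)
$b{\left(-3 \right)} 4 = \left(- \frac{1}{2}\right) \left(-3\right) 4 = \frac{3}{2} \cdot 4 = 6$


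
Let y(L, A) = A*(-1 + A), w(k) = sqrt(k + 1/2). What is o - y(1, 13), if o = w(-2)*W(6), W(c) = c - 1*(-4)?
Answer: -156 + 5*I*sqrt(6) ≈ -156.0 + 12.247*I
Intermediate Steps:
W(c) = 4 + c (W(c) = c + 4 = 4 + c)
w(k) = sqrt(1/2 + k) (w(k) = sqrt(k + 1/2) = sqrt(1/2 + k))
o = 5*I*sqrt(6) (o = (sqrt(2 + 4*(-2))/2)*(4 + 6) = (sqrt(2 - 8)/2)*10 = (sqrt(-6)/2)*10 = ((I*sqrt(6))/2)*10 = (I*sqrt(6)/2)*10 = 5*I*sqrt(6) ≈ 12.247*I)
o - y(1, 13) = 5*I*sqrt(6) - 13*(-1 + 13) = 5*I*sqrt(6) - 13*12 = 5*I*sqrt(6) - 1*156 = 5*I*sqrt(6) - 156 = -156 + 5*I*sqrt(6)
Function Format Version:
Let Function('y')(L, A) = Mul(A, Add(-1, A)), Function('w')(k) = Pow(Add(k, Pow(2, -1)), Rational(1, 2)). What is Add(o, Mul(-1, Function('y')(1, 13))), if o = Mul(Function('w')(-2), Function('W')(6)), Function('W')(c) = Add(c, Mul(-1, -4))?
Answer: Add(-156, Mul(5, I, Pow(6, Rational(1, 2)))) ≈ Add(-156.00, Mul(12.247, I))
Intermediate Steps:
Function('W')(c) = Add(4, c) (Function('W')(c) = Add(c, 4) = Add(4, c))
Function('w')(k) = Pow(Add(Rational(1, 2), k), Rational(1, 2)) (Function('w')(k) = Pow(Add(k, Rational(1, 2)), Rational(1, 2)) = Pow(Add(Rational(1, 2), k), Rational(1, 2)))
o = Mul(5, I, Pow(6, Rational(1, 2))) (o = Mul(Mul(Rational(1, 2), Pow(Add(2, Mul(4, -2)), Rational(1, 2))), Add(4, 6)) = Mul(Mul(Rational(1, 2), Pow(Add(2, -8), Rational(1, 2))), 10) = Mul(Mul(Rational(1, 2), Pow(-6, Rational(1, 2))), 10) = Mul(Mul(Rational(1, 2), Mul(I, Pow(6, Rational(1, 2)))), 10) = Mul(Mul(Rational(1, 2), I, Pow(6, Rational(1, 2))), 10) = Mul(5, I, Pow(6, Rational(1, 2))) ≈ Mul(12.247, I))
Add(o, Mul(-1, Function('y')(1, 13))) = Add(Mul(5, I, Pow(6, Rational(1, 2))), Mul(-1, Mul(13, Add(-1, 13)))) = Add(Mul(5, I, Pow(6, Rational(1, 2))), Mul(-1, Mul(13, 12))) = Add(Mul(5, I, Pow(6, Rational(1, 2))), Mul(-1, 156)) = Add(Mul(5, I, Pow(6, Rational(1, 2))), -156) = Add(-156, Mul(5, I, Pow(6, Rational(1, 2))))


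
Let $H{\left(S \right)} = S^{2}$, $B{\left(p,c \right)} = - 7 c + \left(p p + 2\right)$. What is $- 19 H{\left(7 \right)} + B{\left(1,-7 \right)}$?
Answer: $-879$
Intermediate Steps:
$B{\left(p,c \right)} = 2 + p^{2} - 7 c$ ($B{\left(p,c \right)} = - 7 c + \left(p^{2} + 2\right) = - 7 c + \left(2 + p^{2}\right) = 2 + p^{2} - 7 c$)
$- 19 H{\left(7 \right)} + B{\left(1,-7 \right)} = - 19 \cdot 7^{2} + \left(2 + 1^{2} - -49\right) = \left(-19\right) 49 + \left(2 + 1 + 49\right) = -931 + 52 = -879$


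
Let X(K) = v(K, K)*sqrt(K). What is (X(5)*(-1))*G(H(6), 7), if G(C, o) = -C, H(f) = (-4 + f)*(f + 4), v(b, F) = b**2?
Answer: 500*sqrt(5) ≈ 1118.0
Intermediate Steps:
H(f) = (-4 + f)*(4 + f)
X(K) = K**(5/2) (X(K) = K**2*sqrt(K) = K**(5/2))
(X(5)*(-1))*G(H(6), 7) = (5**(5/2)*(-1))*(-(-16 + 6**2)) = ((25*sqrt(5))*(-1))*(-(-16 + 36)) = (-25*sqrt(5))*(-1*20) = -25*sqrt(5)*(-20) = 500*sqrt(5)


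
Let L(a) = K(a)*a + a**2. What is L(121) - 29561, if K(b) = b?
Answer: -279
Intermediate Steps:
L(a) = 2*a**2 (L(a) = a*a + a**2 = a**2 + a**2 = 2*a**2)
L(121) - 29561 = 2*121**2 - 29561 = 2*14641 - 29561 = 29282 - 29561 = -279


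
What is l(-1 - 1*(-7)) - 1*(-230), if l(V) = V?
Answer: 236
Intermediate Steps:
l(-1 - 1*(-7)) - 1*(-230) = (-1 - 1*(-7)) - 1*(-230) = (-1 + 7) + 230 = 6 + 230 = 236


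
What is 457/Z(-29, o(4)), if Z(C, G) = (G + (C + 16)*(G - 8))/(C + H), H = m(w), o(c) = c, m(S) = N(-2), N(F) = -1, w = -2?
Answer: -6855/28 ≈ -244.82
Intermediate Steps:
m(S) = -1
H = -1
Z(C, G) = (G + (-8 + G)*(16 + C))/(-1 + C) (Z(C, G) = (G + (C + 16)*(G - 8))/(C - 1) = (G + (16 + C)*(-8 + G))/(-1 + C) = (G + (-8 + G)*(16 + C))/(-1 + C))
457/Z(-29, o(4)) = 457/(((-128 - 8*(-29) + 17*4 - 29*4)/(-1 - 29))) = 457/(((-128 + 232 + 68 - 116)/(-30))) = 457/((-1/30*56)) = 457/(-28/15) = 457*(-15/28) = -6855/28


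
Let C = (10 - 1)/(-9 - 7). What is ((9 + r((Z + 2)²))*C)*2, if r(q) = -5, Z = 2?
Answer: -9/2 ≈ -4.5000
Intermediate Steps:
C = -9/16 (C = 9/(-16) = 9*(-1/16) = -9/16 ≈ -0.56250)
((9 + r((Z + 2)²))*C)*2 = ((9 - 5)*(-9/16))*2 = (4*(-9/16))*2 = -9/4*2 = -9/2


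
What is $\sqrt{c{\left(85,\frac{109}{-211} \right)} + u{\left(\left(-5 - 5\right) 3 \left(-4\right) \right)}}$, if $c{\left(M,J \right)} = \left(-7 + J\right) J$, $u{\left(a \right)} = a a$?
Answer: $\frac{\sqrt{641275274}}{211} \approx 120.02$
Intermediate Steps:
$u{\left(a \right)} = a^{2}$
$c{\left(M,J \right)} = J \left(-7 + J\right)$
$\sqrt{c{\left(85,\frac{109}{-211} \right)} + u{\left(\left(-5 - 5\right) 3 \left(-4\right) \right)}} = \sqrt{\frac{109}{-211} \left(-7 + \frac{109}{-211}\right) + \left(\left(-5 - 5\right) 3 \left(-4\right)\right)^{2}} = \sqrt{109 \left(- \frac{1}{211}\right) \left(-7 + 109 \left(- \frac{1}{211}\right)\right) + \left(\left(-10\right) 3 \left(-4\right)\right)^{2}} = \sqrt{- \frac{109 \left(-7 - \frac{109}{211}\right)}{211} + \left(\left(-30\right) \left(-4\right)\right)^{2}} = \sqrt{\left(- \frac{109}{211}\right) \left(- \frac{1586}{211}\right) + 120^{2}} = \sqrt{\frac{172874}{44521} + 14400} = \sqrt{\frac{641275274}{44521}} = \frac{\sqrt{641275274}}{211}$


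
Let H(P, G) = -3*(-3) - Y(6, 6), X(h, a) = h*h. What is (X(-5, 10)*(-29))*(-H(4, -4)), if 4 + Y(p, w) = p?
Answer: 5075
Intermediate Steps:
Y(p, w) = -4 + p
X(h, a) = h²
H(P, G) = 7 (H(P, G) = -3*(-3) - (-4 + 6) = 9 - 1*2 = 9 - 2 = 7)
(X(-5, 10)*(-29))*(-H(4, -4)) = ((-5)²*(-29))*(-1*7) = (25*(-29))*(-7) = -725*(-7) = 5075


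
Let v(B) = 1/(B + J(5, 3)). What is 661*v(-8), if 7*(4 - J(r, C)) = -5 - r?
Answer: -4627/18 ≈ -257.06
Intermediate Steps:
J(r, C) = 33/7 + r/7 (J(r, C) = 4 - (-5 - r)/7 = 4 + (5/7 + r/7) = 33/7 + r/7)
v(B) = 1/(38/7 + B) (v(B) = 1/(B + (33/7 + (1/7)*5)) = 1/(B + (33/7 + 5/7)) = 1/(B + 38/7) = 1/(38/7 + B))
661*v(-8) = 661*(7/(38 + 7*(-8))) = 661*(7/(38 - 56)) = 661*(7/(-18)) = 661*(7*(-1/18)) = 661*(-7/18) = -4627/18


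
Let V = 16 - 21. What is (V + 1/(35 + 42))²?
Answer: 147456/5929 ≈ 24.870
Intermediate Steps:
V = -5
(V + 1/(35 + 42))² = (-5 + 1/(35 + 42))² = (-5 + 1/77)² = (-384/77)² = 147456/5929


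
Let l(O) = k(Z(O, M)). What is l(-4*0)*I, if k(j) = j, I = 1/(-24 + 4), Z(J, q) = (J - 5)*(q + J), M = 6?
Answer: 3/2 ≈ 1.5000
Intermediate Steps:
Z(J, q) = (-5 + J)*(J + q)
I = -1/20 (I = 1/(-20) = -1/20 ≈ -0.050000)
l(O) = -30 + O + O² (l(O) = O² - 5*O - 5*6 + O*6 = O² - 5*O - 30 + 6*O = -30 + O + O²)
l(-4*0)*I = (-30 - 4*0 + (-4*0)²)*(-1/20) = (-30 + 0 + 0²)*(-1/20) = (-30 + 0 + 0)*(-1/20) = -30*(-1/20) = 3/2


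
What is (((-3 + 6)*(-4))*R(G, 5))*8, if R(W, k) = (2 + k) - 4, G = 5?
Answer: -288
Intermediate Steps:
R(W, k) = -2 + k
(((-3 + 6)*(-4))*R(G, 5))*8 = (((-3 + 6)*(-4))*(-2 + 5))*8 = ((3*(-4))*3)*8 = -12*3*8 = -36*8 = -288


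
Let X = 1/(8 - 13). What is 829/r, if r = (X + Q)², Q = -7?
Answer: 20725/1296 ≈ 15.992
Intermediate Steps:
X = -⅕ (X = 1/(-5) = -⅕ ≈ -0.20000)
r = 1296/25 (r = (-⅕ - 7)² = (-36/5)² = 1296/25 ≈ 51.840)
829/r = 829/(1296/25) = 829*(25/1296) = 20725/1296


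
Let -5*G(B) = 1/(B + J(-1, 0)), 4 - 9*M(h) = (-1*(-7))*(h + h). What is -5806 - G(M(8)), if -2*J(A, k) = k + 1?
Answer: -725752/125 ≈ -5806.0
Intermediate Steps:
J(A, k) = -1/2 - k/2 (J(A, k) = -(k + 1)/2 = -(1 + k)/2 = -1/2 - k/2)
M(h) = 4/9 - 14*h/9 (M(h) = 4/9 - (-1*(-7))*(h + h)/9 = 4/9 - 7*2*h/9 = 4/9 - 14*h/9)
G(B) = -1/(5*(-1/2 + B)) (G(B) = -1/(5*(B + (-1/2 - 1/2*0))) = -1/(5*(B + (-1/2 + 0))) = -1/(5*(B - 1/2)) = -1/(5*(-1/2 + B)))
-5806 - G(M(8)) = -5806 - (-2)/(-5 + 10*(4/9 - 14/9*8)) = -5806 - (-2)/(-5 + 10*(4/9 - 112/9)) = -5806 - (-2)/(-5 + 10*(-12)) = -5806 - (-2)/(-5 - 120) = -5806 - (-2)/(-125) = -5806 - (-2)*(-1)/125 = -5806 - 1*2/125 = -5806 - 2/125 = -725752/125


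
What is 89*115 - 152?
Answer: 10083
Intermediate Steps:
89*115 - 152 = 10235 - 152 = 10083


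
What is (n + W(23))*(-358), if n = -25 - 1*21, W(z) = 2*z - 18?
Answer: 6444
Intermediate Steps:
W(z) = -18 + 2*z
n = -46 (n = -25 - 21 = -46)
(n + W(23))*(-358) = (-46 + (-18 + 2*23))*(-358) = (-46 + (-18 + 46))*(-358) = (-46 + 28)*(-358) = -18*(-358) = 6444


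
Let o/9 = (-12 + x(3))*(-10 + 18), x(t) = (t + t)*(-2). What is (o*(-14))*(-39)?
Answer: -943488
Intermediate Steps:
x(t) = -4*t (x(t) = (2*t)*(-2) = -4*t)
o = -1728 (o = 9*((-12 - 4*3)*(-10 + 18)) = 9*((-12 - 12)*8) = 9*(-24*8) = 9*(-192) = -1728)
(o*(-14))*(-39) = -1728*(-14)*(-39) = 24192*(-39) = -943488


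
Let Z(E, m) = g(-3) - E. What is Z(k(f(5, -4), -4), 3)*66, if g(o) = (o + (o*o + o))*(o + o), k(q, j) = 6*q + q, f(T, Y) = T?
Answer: -3498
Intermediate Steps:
k(q, j) = 7*q
g(o) = 2*o*(o² + 2*o) (g(o) = (o + (o² + o))*(2*o) = (o + (o + o²))*(2*o) = (o² + 2*o)*(2*o) = 2*o*(o² + 2*o))
Z(E, m) = -18 - E (Z(E, m) = 2*(-3)²*(2 - 3) - E = 2*9*(-1) - E = -18 - E)
Z(k(f(5, -4), -4), 3)*66 = (-18 - 7*5)*66 = (-18 - 1*35)*66 = (-18 - 35)*66 = -53*66 = -3498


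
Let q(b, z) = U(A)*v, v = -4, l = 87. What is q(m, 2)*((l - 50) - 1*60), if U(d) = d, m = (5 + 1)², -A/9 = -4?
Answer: 3312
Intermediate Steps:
A = 36 (A = -9*(-4) = 36)
m = 36 (m = 6² = 36)
q(b, z) = -144 (q(b, z) = 36*(-4) = -144)
q(m, 2)*((l - 50) - 1*60) = -144*((87 - 50) - 1*60) = -144*(37 - 60) = -144*(-23) = 3312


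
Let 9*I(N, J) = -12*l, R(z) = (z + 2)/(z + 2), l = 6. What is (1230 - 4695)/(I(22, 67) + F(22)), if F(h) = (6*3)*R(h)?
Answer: -693/2 ≈ -346.50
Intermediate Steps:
R(z) = 1 (R(z) = (2 + z)/(2 + z) = 1)
I(N, J) = -8 (I(N, J) = (-12*6)/9 = (1/9)*(-72) = -8)
F(h) = 18 (F(h) = (6*3)*1 = 18*1 = 18)
(1230 - 4695)/(I(22, 67) + F(22)) = (1230 - 4695)/(-8 + 18) = -3465/10 = -3465*1/10 = -693/2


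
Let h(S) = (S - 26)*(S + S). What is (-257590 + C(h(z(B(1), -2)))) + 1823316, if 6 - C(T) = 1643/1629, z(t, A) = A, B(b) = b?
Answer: 2550575785/1629 ≈ 1.5657e+6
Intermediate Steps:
h(S) = 2*S*(-26 + S) (h(S) = (-26 + S)*(2*S) = 2*S*(-26 + S))
C(T) = 8131/1629 (C(T) = 6 - 1643/1629 = 8131/1629)
(-257590 + C(h(z(B(1), -2)))) + 1823316 = (-257590 + 8131/1629) + 1823316 = -419605979/1629 + 1823316 = 2550575785/1629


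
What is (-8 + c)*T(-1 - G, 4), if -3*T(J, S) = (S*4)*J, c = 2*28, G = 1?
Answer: 512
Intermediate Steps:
c = 56
T(J, S) = -4*J*S/3 (T(J, S) = -S*4*J/3 = -4*S*J/3 = -4*J*S/3)
(-8 + c)*T(-1 - G, 4) = (-8 + 56)*(-4/3*(-1 - 1*1)*4) = 48*(-4/3*(-1 - 1)*4) = 48*(-4/3*(-2)*4) = 48*(32/3) = 512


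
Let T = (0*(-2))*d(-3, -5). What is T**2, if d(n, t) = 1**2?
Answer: 0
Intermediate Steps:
d(n, t) = 1
T = 0 (T = (0*(-2))*1 = 0*1 = 0)
T**2 = 0**2 = 0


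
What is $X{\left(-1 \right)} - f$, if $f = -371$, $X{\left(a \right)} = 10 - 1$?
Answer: $380$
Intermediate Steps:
$X{\left(a \right)} = 9$ ($X{\left(a \right)} = 10 - 1 = 9$)
$X{\left(-1 \right)} - f = 9 - -371 = 9 + 371 = 380$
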